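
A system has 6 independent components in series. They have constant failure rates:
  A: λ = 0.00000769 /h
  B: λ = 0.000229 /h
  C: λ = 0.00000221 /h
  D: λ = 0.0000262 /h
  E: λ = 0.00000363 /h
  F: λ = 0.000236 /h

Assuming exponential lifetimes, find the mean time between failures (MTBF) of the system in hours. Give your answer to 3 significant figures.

Series of exponential components: λ_sys = Σ λ_i
λ_sys = 0.00000769 + 0.000229 + 0.00000221 + 0.0000262 + 0.00000363 + 0.000236 = 5.0473e-04 /h
MTBF = 1 / λ_sys = 1980 h

1980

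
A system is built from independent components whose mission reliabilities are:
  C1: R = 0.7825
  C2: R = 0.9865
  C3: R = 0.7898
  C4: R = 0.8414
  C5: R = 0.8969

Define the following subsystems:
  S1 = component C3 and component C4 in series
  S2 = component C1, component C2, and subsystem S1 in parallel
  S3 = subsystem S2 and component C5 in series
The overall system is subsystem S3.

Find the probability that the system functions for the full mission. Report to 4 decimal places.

0.8960

Series (C3 and C4): 0.789800 × 0.841400 = 0.664538
Parallel (C1, C2, and [0.664538]): 1 − (1 − 0.782500)(1 − 0.986500)(1 − 0.664538) = 0.999015
Series ([0.999015] and C5): 0.999015 × 0.896900 = 0.8960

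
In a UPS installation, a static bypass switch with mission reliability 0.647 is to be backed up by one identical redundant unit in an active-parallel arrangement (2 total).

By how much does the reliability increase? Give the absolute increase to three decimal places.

R_before = 0.647
R_after = 1 − (1 − 0.647)^2 = 0.875
ΔR = 0.875 − 0.647 = 0.228

0.228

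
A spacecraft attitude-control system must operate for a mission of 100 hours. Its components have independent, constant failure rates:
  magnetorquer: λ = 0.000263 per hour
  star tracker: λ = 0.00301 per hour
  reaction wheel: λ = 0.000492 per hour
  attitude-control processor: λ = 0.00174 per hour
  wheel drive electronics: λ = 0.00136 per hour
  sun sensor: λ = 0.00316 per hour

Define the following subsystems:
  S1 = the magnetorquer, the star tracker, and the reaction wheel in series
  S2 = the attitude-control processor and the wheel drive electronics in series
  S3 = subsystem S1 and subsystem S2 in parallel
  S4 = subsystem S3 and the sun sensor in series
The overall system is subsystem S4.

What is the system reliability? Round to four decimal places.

R(magnetorquer) = exp(−0.000263 × 100) = 0.974043
R(star tracker) = exp(−0.00301 × 100) = 0.740078
R(reaction wheel) = exp(−0.000492 × 100) = 0.951991
R(attitude-control processor) = exp(−0.00174 × 100) = 0.840297
R(wheel drive electronics) = exp(−0.00136 × 100) = 0.872843
R(sun sensor) = exp(−0.00316 × 100) = 0.729059
Series (magnetorquer, star tracker, and reaction wheel): 0.974043 × 0.740078 × 0.951991 = 0.686260
Series (attitude-control processor and wheel drive electronics): 0.840297 × 0.872843 = 0.733447
Parallel ([0.686260] and [0.733447]): 1 − (1 − 0.686260)(1 − 0.733447) = 0.916372
Series ([0.916372] and sun sensor): 0.916372 × 0.729059 = 0.6681

0.6681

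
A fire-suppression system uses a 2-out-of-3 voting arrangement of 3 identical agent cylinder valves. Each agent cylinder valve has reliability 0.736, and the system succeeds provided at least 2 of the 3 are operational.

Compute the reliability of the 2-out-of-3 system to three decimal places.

0.828

R = Σ_{i=2}^{3} C(3,i) p^i (1−p)^{3−i} with p = 0.736
C(3,2)·0.736^2·0.264^1 = 0.42902
C(3,3)·0.736^3·0.264^0 = 0.39869
Sum = 0.828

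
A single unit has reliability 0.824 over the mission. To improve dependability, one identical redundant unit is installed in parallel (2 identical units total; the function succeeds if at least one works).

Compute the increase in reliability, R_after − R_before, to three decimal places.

R_before = 0.824
R_after = 1 − (1 − 0.824)^2 = 0.969
ΔR = 0.969 − 0.824 = 0.145

0.145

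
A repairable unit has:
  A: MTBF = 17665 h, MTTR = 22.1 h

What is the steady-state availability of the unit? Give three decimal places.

0.999

A(A) = MTBF/(MTBF+MTTR) = 17665/(17665+22.1) = 0.999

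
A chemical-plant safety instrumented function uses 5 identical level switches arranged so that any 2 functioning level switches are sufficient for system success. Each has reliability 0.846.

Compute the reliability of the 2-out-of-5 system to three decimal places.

0.998

R = Σ_{i=2}^{5} C(5,i) p^i (1−p)^{5−i} with p = 0.846
C(5,2)·0.846^2·0.154^3 = 0.02614
C(5,3)·0.846^3·0.154^2 = 0.14360
C(5,4)·0.846^4·0.154^1 = 0.39443
C(5,5)·0.846^5·0.154^0 = 0.43336
Sum = 0.998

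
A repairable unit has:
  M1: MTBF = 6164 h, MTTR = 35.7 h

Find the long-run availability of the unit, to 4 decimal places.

A(M1) = MTBF/(MTBF+MTTR) = 6164/(6164+35.7) = 0.9942

0.9942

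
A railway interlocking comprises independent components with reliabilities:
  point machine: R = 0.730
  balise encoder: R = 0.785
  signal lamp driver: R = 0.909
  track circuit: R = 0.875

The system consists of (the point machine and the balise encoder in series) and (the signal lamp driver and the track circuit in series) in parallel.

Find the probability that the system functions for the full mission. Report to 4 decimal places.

Series (point machine and balise encoder): 0.730000 × 0.785000 = 0.573050
Series (signal lamp driver and track circuit): 0.909000 × 0.875000 = 0.795375
Parallel ([0.573050] and [0.795375]): 1 − (1 − 0.573050)(1 − 0.795375) = 0.9126

0.9126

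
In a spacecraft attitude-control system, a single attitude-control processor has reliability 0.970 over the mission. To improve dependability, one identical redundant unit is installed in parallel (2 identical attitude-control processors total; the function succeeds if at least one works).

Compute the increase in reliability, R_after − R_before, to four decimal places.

R_before = 0.970
R_after = 1 − (1 − 0.970)^2 = 0.9991
ΔR = 0.9991 − 0.970 = 0.0291

0.0291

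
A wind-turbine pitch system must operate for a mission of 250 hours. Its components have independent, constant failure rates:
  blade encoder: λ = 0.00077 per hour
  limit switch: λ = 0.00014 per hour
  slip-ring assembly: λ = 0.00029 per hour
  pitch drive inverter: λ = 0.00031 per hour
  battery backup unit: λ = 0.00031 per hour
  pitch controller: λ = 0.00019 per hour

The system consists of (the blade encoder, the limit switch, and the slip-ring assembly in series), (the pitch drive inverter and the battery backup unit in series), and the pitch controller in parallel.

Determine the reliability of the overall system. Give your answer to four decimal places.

R(blade encoder) = exp(−0.00077 × 250) = 0.824894
R(limit switch) = exp(−0.00014 × 250) = 0.965605
R(slip-ring assembly) = exp(−0.00029 × 250) = 0.930066
R(pitch drive inverter) = exp(−0.00031 × 250) = 0.925427
R(battery backup unit) = exp(−0.00031 × 250) = 0.925427
R(pitch controller) = exp(−0.00019 × 250) = 0.953610
Series (blade encoder, limit switch, and slip-ring assembly): 0.824894 × 0.965605 × 0.930066 = 0.740818
Series (pitch drive inverter and battery backup unit): 0.925427 × 0.925427 = 0.856415
Parallel ([0.740818], [0.856415], and pitch controller): 1 − (1 − 0.740818)(1 − 0.856415)(1 − 0.953610) = 0.9983

0.9983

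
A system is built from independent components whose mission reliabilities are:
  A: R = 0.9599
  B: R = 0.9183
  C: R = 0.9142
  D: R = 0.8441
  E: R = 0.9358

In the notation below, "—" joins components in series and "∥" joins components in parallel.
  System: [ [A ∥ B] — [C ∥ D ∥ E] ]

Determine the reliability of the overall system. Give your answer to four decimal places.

Parallel (A and B): 1 − (1 − 0.959900)(1 − 0.918300) = 0.996724
Parallel (C, D, and E): 1 − (1 − 0.914200)(1 − 0.844100)(1 − 0.935800) = 0.999141
Series ([0.996724] and [0.999141]): 0.996724 × 0.999141 = 0.9959

0.9959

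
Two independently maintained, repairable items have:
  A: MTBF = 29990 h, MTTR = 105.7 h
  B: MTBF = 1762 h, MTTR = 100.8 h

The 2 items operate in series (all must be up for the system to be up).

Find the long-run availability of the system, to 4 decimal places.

0.9426

A(A) = MTBF/(MTBF+MTTR) = 29990/(29990+105.7) = 0.996488
A(B) = MTBF/(MTBF+MTTR) = 1762/(1762+100.8) = 0.945888
Series availability: 0.996488 × 0.945888 = 0.9426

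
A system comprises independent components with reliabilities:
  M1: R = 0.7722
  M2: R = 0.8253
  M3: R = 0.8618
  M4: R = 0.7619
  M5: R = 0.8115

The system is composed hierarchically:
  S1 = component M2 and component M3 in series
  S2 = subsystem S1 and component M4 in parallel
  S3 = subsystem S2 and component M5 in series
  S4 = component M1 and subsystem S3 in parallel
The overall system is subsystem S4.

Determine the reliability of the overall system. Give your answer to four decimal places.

Series (M2 and M3): 0.825300 × 0.861800 = 0.711244
Parallel ([0.711244] and M4): 1 − (1 − 0.711244)(1 − 0.761900) = 0.931247
Series ([0.931247] and M5): 0.931247 × 0.811500 = 0.755707
Parallel (M1 and [0.755707]): 1 − (1 − 0.772200)(1 − 0.755707) = 0.9444

0.9444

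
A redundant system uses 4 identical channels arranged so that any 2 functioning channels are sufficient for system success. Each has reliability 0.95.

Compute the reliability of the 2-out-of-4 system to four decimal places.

0.9995

R = Σ_{i=2}^{4} C(4,i) p^i (1−p)^{4−i} with p = 0.95
C(4,2)·0.95^2·0.05^2 = 0.013538
C(4,3)·0.95^3·0.05^1 = 0.171475
C(4,4)·0.95^4·0.05^0 = 0.814506
Sum = 0.9995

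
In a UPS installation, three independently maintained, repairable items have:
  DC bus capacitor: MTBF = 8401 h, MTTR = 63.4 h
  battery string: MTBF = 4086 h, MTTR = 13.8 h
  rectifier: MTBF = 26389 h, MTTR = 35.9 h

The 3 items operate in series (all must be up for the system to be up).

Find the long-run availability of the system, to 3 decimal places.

A(DC bus capacitor) = MTBF/(MTBF+MTTR) = 8401/(8401+63.4) = 0.992510
A(battery string) = MTBF/(MTBF+MTTR) = 4086/(4086+13.8) = 0.996634
A(rectifier) = MTBF/(MTBF+MTTR) = 26389/(26389+35.9) = 0.998641
Series availability: 0.992510 × 0.996634 × 0.998641 = 0.988

0.988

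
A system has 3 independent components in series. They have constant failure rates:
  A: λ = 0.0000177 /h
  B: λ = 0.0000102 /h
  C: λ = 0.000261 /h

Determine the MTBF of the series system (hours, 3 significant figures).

Series of exponential components: λ_sys = Σ λ_i
λ_sys = 0.0000177 + 0.0000102 + 0.000261 = 2.8890e-04 /h
MTBF = 1 / λ_sys = 3460 h

3460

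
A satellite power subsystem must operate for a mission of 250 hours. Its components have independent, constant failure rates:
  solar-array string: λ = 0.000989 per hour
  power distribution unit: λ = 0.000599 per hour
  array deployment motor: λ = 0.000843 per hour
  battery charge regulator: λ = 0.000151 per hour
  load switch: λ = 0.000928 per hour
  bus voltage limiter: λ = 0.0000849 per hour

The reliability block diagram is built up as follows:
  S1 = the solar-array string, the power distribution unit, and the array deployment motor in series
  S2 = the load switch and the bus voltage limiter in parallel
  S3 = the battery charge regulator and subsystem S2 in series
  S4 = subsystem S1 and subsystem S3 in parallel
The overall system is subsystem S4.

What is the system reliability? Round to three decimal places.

R(solar-array string) = exp(−0.000989 × 250) = 0.78095
R(power distribution unit) = exp(−0.000599 × 250) = 0.86092
R(array deployment motor) = exp(−0.000843 × 250) = 0.80998
R(battery charge regulator) = exp(−0.000151 × 250) = 0.96295
R(load switch) = exp(−0.000928 × 250) = 0.79295
R(bus voltage limiter) = exp(−0.0000849 × 250) = 0.97900
Series (solar-array string, power distribution unit, and array deployment motor): 0.78095 × 0.86092 × 0.80998 = 0.54458
Parallel (load switch and bus voltage limiter): 1 − (1 − 0.79295)(1 − 0.97900) = 0.99565
Series (battery charge regulator and [0.99565]): 0.96295 × 0.99565 = 0.95876
Parallel ([0.54458] and [0.95876]): 1 − (1 − 0.54458)(1 − 0.95876) = 0.981

0.981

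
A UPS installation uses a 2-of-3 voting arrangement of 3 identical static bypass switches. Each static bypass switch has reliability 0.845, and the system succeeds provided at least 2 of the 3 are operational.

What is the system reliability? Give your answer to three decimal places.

R = Σ_{i=2}^{3} C(3,i) p^i (1−p)^{3−i} with p = 0.845
C(3,2)·0.845^2·0.155^1 = 0.33202
C(3,3)·0.845^3·0.155^0 = 0.60335
Sum = 0.935

0.935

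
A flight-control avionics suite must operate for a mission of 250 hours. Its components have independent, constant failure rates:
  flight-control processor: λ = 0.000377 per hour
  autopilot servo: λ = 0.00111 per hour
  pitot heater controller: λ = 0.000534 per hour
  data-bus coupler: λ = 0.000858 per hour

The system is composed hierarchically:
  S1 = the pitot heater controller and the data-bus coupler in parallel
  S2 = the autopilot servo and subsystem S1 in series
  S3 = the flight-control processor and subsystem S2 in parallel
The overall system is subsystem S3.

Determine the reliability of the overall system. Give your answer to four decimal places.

0.9766

R(flight-control processor) = exp(−0.000377 × 250) = 0.910055
R(autopilot servo) = exp(−0.00111 × 250) = 0.757676
R(pitot heater controller) = exp(−0.000534 × 250) = 0.875027
R(data-bus coupler) = exp(−0.000858 × 250) = 0.806945
Parallel (pitot heater controller and data-bus coupler): 1 − (1 − 0.875027)(1 − 0.806945) = 0.975873
Series (autopilot servo and [0.975873]): 0.757676 × 0.975873 = 0.739396
Parallel (flight-control processor and [0.739396]): 1 − (1 − 0.910055)(1 − 0.739396) = 0.9766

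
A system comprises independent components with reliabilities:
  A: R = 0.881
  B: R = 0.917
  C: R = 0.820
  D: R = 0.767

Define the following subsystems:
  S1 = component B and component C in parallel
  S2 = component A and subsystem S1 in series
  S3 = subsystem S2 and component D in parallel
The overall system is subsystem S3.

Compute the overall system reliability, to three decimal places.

Parallel (B and C): 1 − (1 − 0.91700)(1 − 0.82000) = 0.98506
Series (A and [0.98506]): 0.88100 × 0.98506 = 0.86784
Parallel ([0.86784] and D): 1 − (1 − 0.86784)(1 − 0.76700) = 0.969

0.969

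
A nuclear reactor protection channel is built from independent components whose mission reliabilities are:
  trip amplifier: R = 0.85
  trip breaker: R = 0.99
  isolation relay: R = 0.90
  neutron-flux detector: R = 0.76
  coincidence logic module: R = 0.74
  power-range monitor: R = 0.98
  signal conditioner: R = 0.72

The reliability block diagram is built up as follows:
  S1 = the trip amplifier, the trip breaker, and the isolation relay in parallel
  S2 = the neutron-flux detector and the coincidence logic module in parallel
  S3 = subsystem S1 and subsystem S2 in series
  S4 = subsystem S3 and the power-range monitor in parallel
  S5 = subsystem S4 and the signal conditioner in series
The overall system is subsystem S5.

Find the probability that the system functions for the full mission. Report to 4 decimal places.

Parallel (trip amplifier, trip breaker, and isolation relay): 1 − (1 − 0.850000)(1 − 0.990000)(1 − 0.900000) = 0.999850
Parallel (neutron-flux detector and coincidence logic module): 1 − (1 − 0.760000)(1 − 0.740000) = 0.937600
Series ([0.999850] and [0.937600]): 0.999850 × 0.937600 = 0.937459
Parallel ([0.937459] and power-range monitor): 1 − (1 − 0.937459)(1 − 0.980000) = 0.998749
Series ([0.998749] and signal conditioner): 0.998749 × 0.720000 = 0.7191

0.7191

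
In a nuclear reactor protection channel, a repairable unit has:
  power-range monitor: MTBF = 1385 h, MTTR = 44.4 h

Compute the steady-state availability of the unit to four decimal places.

0.9689

A(power-range monitor) = MTBF/(MTBF+MTTR) = 1385/(1385+44.4) = 0.9689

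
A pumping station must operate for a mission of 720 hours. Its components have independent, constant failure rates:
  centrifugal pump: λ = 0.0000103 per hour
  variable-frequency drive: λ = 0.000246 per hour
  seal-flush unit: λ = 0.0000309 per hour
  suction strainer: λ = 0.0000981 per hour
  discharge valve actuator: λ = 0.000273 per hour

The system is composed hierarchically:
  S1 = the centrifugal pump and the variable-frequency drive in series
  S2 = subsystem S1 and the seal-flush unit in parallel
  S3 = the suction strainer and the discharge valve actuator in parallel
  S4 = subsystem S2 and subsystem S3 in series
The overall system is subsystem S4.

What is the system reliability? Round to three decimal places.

0.984

R(centrifugal pump) = exp(−0.0000103 × 720) = 0.99261
R(variable-frequency drive) = exp(−0.000246 × 720) = 0.83768
R(seal-flush unit) = exp(−0.0000309 × 720) = 0.97800
R(suction strainer) = exp(−0.0000981 × 720) = 0.93180
R(discharge valve actuator) = exp(−0.000273 × 720) = 0.82155
Series (centrifugal pump and variable-frequency drive): 0.99261 × 0.83768 = 0.83149
Parallel ([0.83149] and seal-flush unit): 1 − (1 − 0.83149)(1 − 0.97800) = 0.99629
Parallel (suction strainer and discharge valve actuator): 1 − (1 − 0.93180)(1 − 0.82155) = 0.98783
Series ([0.99629] and [0.98783]): 0.99629 × 0.98783 = 0.984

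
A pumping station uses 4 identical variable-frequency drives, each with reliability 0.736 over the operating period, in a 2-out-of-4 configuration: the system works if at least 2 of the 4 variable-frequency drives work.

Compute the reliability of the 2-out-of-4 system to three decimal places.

0.941

R = Σ_{i=2}^{4} C(4,i) p^i (1−p)^{4−i} with p = 0.736
C(4,2)·0.736^2·0.264^2 = 0.22652
C(4,3)·0.736^3·0.264^1 = 0.42101
C(4,4)·0.736^4·0.264^0 = 0.29343
Sum = 0.941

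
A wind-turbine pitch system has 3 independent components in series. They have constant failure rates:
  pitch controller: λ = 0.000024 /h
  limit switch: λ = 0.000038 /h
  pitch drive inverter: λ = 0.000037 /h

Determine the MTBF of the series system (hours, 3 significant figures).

10100

Series of exponential components: λ_sys = Σ λ_i
λ_sys = 0.000024 + 0.000038 + 0.000037 = 9.9000e-05 /h
MTBF = 1 / λ_sys = 10100 h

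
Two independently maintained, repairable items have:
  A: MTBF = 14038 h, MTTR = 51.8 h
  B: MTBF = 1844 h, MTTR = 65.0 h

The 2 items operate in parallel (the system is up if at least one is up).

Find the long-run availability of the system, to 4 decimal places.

A(A) = MTBF/(MTBF+MTTR) = 14038/(14038+51.8) = 0.996324
A(B) = MTBF/(MTBF+MTTR) = 1844/(1844+65.0) = 0.965951
Parallel availability: 1 − (1 − 0.996324)(1 − 0.965951) = 0.9999

0.9999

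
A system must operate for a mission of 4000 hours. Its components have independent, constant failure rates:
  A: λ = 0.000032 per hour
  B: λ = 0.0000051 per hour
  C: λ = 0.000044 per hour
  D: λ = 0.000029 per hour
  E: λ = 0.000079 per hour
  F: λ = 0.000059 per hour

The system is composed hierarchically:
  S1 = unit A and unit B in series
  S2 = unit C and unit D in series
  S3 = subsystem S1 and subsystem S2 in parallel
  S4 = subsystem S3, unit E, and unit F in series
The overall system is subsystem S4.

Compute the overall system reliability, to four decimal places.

R(A) = exp(−0.000032 × 4000) = 0.879853
R(B) = exp(−0.0000051 × 4000) = 0.979807
R(C) = exp(−0.000044 × 4000) = 0.838618
R(D) = exp(−0.000029 × 4000) = 0.890475
R(E) = exp(−0.000079 × 4000) = 0.729059
R(F) = exp(−0.000059 × 4000) = 0.789781
Series (A and B): 0.879853 × 0.979807 = 0.862086
Series (C and D): 0.838618 × 0.890475 = 0.746768
Parallel ([0.862086] and [0.746768]): 1 − (1 − 0.862086)(1 − 0.746768) = 0.965076
Series ([0.965076], E, and F): 0.965076 × 0.729059 × 0.789781 = 0.5557

0.5557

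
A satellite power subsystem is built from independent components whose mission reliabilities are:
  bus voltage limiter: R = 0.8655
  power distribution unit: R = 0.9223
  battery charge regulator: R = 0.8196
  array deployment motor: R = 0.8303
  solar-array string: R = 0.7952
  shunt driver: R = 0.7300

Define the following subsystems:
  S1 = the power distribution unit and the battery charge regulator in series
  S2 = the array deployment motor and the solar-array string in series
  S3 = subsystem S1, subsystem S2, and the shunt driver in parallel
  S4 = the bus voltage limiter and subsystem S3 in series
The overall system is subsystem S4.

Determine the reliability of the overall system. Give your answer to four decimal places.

0.8461

Series (power distribution unit and battery charge regulator): 0.922300 × 0.819600 = 0.755917
Series (array deployment motor and solar-array string): 0.830300 × 0.795200 = 0.660255
Parallel ([0.755917], [0.660255], and shunt driver): 1 − (1 − 0.755917)(1 − 0.660255)(1 − 0.730000) = 0.977610
Series (bus voltage limiter and [0.977610]): 0.865500 × 0.977610 = 0.8461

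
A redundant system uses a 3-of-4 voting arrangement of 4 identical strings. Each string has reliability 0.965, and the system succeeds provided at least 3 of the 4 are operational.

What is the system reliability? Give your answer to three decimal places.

0.993

R = Σ_{i=3}^{4} C(4,i) p^i (1−p)^{4−i} with p = 0.965
C(4,3)·0.965^3·0.035^1 = 0.12581
C(4,4)·0.965^4·0.035^0 = 0.86718
Sum = 0.993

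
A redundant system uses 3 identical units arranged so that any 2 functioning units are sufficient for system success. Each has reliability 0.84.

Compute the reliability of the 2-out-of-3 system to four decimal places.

0.9314

R = Σ_{i=2}^{3} C(3,i) p^i (1−p)^{3−i} with p = 0.84
C(3,2)·0.84^2·0.16^1 = 0.338688
C(3,3)·0.84^3·0.16^0 = 0.592704
Sum = 0.9314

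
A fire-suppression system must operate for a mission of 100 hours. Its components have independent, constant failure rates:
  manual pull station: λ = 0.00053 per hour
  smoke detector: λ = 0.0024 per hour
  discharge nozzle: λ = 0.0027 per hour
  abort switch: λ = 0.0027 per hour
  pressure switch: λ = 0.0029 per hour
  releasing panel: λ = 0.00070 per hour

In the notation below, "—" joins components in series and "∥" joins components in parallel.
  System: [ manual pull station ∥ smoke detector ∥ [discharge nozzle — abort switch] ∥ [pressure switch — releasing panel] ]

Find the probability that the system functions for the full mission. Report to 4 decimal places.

R(manual pull station) = exp(−0.00053 × 100) = 0.948380
R(smoke detector) = exp(−0.0024 × 100) = 0.786628
R(discharge nozzle) = exp(−0.0027 × 100) = 0.763379
R(abort switch) = exp(−0.0027 × 100) = 0.763379
R(pressure switch) = exp(−0.0029 × 100) = 0.748264
R(releasing panel) = exp(−0.00070 × 100) = 0.932394
Series (discharge nozzle and abort switch): 0.763379 × 0.763379 = 0.582747
Series (pressure switch and releasing panel): 0.748264 × 0.932394 = 0.697677
Parallel (manual pull station, smoke detector, [0.582747], and [0.697677]): 1 − (1 − 0.948380)(1 − 0.786628)(1 − 0.582747)(1 − 0.697677) = 0.9986

0.9986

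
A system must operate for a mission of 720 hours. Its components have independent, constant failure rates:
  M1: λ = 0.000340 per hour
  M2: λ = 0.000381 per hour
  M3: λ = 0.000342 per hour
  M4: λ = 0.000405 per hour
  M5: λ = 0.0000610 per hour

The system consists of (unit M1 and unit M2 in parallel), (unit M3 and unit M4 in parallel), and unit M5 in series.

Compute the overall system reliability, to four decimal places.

R(M1) = exp(−0.000340 × 720) = 0.782861
R(M2) = exp(−0.000381 × 720) = 0.760089
R(M3) = exp(−0.000342 × 720) = 0.781735
R(M4) = exp(−0.000405 × 720) = 0.747067
R(M5) = exp(−0.0000610 × 720) = 0.957031
Parallel (M1 and M2): 1 − (1 − 0.782861)(1 − 0.760089) = 0.947906
Parallel (M3 and M4): 1 − (1 − 0.781735)(1 − 0.747067) = 0.944794
Series ([0.947906], [0.944794], and M5): 0.947906 × 0.944794 × 0.957031 = 0.8571

0.8571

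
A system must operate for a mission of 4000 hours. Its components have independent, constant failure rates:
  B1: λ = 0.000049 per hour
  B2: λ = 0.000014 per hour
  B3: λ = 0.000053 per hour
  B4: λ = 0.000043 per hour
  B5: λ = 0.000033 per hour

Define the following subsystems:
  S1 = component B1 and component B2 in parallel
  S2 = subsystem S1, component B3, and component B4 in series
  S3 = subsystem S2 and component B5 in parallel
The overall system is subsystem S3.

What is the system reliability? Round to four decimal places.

0.9598

R(B1) = exp(−0.000049 × 4000) = 0.822012
R(B2) = exp(−0.000014 × 4000) = 0.945539
R(B3) = exp(−0.000053 × 4000) = 0.808965
R(B4) = exp(−0.000043 × 4000) = 0.841979
R(B5) = exp(−0.000033 × 4000) = 0.876341
Parallel (B1 and B2): 1 − (1 − 0.822012)(1 − 0.945539) = 0.990307
Series ([0.990307], B3, and B4): 0.990307 × 0.808965 × 0.841979 = 0.674529
Parallel ([0.674529] and B5): 1 − (1 − 0.674529)(1 − 0.876341) = 0.9598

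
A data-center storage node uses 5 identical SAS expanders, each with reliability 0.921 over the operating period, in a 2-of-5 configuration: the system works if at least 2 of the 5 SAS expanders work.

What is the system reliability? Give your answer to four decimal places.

R = Σ_{i=2}^{5} C(5,i) p^i (1−p)^{5−i} with p = 0.921
C(5,2)·0.921^2·0.079^3 = 0.004182
C(5,3)·0.921^3·0.079^2 = 0.048757
C(5,4)·0.921^4·0.079^1 = 0.284208
C(5,5)·0.921^5·0.079^0 = 0.662671
Sum = 0.9998

0.9998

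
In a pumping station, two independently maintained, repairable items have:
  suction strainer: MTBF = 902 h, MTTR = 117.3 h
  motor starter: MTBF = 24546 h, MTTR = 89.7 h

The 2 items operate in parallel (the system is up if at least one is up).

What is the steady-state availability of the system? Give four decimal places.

A(suction strainer) = MTBF/(MTBF+MTTR) = 902/(902+117.3) = 0.884921
A(motor starter) = MTBF/(MTBF+MTTR) = 24546/(24546+89.7) = 0.996359
Parallel availability: 1 − (1 − 0.884921)(1 − 0.996359) = 0.9996

0.9996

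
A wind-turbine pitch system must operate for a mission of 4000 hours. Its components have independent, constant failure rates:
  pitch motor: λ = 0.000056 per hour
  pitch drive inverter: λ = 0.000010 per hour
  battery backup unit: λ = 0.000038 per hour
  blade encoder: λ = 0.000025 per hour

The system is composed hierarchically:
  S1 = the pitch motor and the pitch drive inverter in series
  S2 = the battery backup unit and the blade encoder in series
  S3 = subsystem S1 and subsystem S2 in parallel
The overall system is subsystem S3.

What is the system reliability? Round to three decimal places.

R(pitch motor) = exp(−0.000056 × 4000) = 0.79932
R(pitch drive inverter) = exp(−0.000010 × 4000) = 0.96079
R(battery backup unit) = exp(−0.000038 × 4000) = 0.85899
R(blade encoder) = exp(−0.000025 × 4000) = 0.90484
Series (pitch motor and pitch drive inverter): 0.79932 × 0.96079 = 0.76798
Series (battery backup unit and blade encoder): 0.85899 × 0.90484 = 0.77725
Parallel ([0.76798] and [0.77725]): 1 − (1 − 0.76798)(1 − 0.77725) = 0.948

0.948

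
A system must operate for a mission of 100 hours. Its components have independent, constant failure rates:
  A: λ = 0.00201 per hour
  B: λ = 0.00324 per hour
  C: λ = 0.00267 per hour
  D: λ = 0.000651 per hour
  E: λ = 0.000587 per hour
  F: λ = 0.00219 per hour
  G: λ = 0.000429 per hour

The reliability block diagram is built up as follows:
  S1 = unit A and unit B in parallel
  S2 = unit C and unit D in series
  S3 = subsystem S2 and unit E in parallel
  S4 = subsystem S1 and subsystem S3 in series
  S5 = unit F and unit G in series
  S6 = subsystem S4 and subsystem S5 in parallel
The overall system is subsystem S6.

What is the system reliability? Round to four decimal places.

0.9849

R(A) = exp(−0.00201 × 100) = 0.817912
R(B) = exp(−0.00324 × 100) = 0.723250
R(C) = exp(−0.00267 × 100) = 0.765673
R(D) = exp(−0.000651 × 100) = 0.936974
R(E) = exp(−0.000587 × 100) = 0.942990
R(F) = exp(−0.00219 × 100) = 0.803322
R(G) = exp(−0.000429 × 100) = 0.958007
Parallel (A and B): 1 − (1 − 0.817912)(1 − 0.723250) = 0.949607
Series (C and D): 0.765673 × 0.936974 = 0.717416
Parallel ([0.717416] and E): 1 − (1 − 0.717416)(1 − 0.942990) = 0.983890
Series ([0.949607] and [0.983890]): 0.949607 × 0.983890 = 0.934309
Series (F and G): 0.803322 × 0.958007 = 0.769588
Parallel ([0.934309] and [0.769588]): 1 − (1 − 0.934309)(1 − 0.769588) = 0.9849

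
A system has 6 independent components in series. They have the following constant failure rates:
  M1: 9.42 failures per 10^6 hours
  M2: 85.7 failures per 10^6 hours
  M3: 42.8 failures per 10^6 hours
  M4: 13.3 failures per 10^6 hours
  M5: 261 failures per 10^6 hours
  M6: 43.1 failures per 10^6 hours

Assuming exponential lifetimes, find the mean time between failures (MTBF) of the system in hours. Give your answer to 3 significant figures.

2200

Series of exponential components: λ_sys = Σ λ_i
λ_sys = 0.00000942 + 0.0000857 + 0.0000428 + 0.0000133 + 0.000261 + 0.0000431 = 4.5532e-04 /h
MTBF = 1 / λ_sys = 2200 h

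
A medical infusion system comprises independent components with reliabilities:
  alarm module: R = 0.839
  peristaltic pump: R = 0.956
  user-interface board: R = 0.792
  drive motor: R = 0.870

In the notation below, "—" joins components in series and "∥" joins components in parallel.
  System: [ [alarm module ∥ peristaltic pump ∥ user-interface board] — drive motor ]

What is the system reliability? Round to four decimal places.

Parallel (alarm module, peristaltic pump, and user-interface board): 1 − (1 − 0.839000)(1 − 0.956000)(1 − 0.792000) = 0.998527
Series ([0.998527] and drive motor): 0.998527 × 0.870000 = 0.8687

0.8687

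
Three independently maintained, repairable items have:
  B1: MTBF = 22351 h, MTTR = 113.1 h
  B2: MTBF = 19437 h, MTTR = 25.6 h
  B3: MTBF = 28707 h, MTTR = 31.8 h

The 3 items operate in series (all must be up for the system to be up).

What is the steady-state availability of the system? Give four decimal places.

0.9926

A(B1) = MTBF/(MTBF+MTTR) = 22351/(22351+113.1) = 0.994965
A(B2) = MTBF/(MTBF+MTTR) = 19437/(19437+25.6) = 0.998685
A(B3) = MTBF/(MTBF+MTTR) = 28707/(28707+31.8) = 0.998893
Series availability: 0.994965 × 0.998685 × 0.998893 = 0.9926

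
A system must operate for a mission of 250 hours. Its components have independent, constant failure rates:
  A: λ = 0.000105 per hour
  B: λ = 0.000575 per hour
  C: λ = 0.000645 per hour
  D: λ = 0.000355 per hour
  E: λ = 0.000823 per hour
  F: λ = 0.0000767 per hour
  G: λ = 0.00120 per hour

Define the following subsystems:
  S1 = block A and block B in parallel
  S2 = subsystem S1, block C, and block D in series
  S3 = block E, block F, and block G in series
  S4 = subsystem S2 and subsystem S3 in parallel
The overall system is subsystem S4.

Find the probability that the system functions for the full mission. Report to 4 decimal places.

0.9086

R(A) = exp(−0.000105 × 250) = 0.974092
R(B) = exp(−0.000575 × 250) = 0.866104
R(C) = exp(−0.000645 × 250) = 0.851079
R(D) = exp(−0.000355 × 250) = 0.915074
R(E) = exp(−0.000823 × 250) = 0.814037
R(F) = exp(−0.0000767 × 250) = 0.981008
R(G) = exp(−0.00120 × 250) = 0.740818
Parallel (A and B): 1 − (1 − 0.974092)(1 − 0.866104) = 0.996531
Series ([0.996531], C, and D): 0.996531 × 0.851079 × 0.915074 = 0.776099
Series (E, F, and G): 0.814037 × 0.981008 × 0.740818 = 0.591600
Parallel ([0.776099] and [0.591600]): 1 − (1 − 0.776099)(1 − 0.591600) = 0.9086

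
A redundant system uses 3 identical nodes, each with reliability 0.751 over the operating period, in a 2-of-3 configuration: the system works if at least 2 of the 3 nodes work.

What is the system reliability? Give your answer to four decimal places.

0.8449

R = Σ_{i=2}^{3} C(3,i) p^i (1−p)^{3−i} with p = 0.751
C(3,2)·0.751^2·0.249^1 = 0.421309
C(3,3)·0.751^3·0.249^0 = 0.423565
Sum = 0.8449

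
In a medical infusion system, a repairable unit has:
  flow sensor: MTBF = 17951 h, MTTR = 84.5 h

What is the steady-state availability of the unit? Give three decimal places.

A(flow sensor) = MTBF/(MTBF+MTTR) = 17951/(17951+84.5) = 0.995

0.995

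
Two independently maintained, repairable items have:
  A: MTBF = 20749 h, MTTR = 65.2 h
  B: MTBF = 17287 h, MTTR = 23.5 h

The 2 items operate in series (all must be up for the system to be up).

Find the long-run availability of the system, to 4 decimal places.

A(A) = MTBF/(MTBF+MTTR) = 20749/(20749+65.2) = 0.996868
A(B) = MTBF/(MTBF+MTTR) = 17287/(17287+23.5) = 0.998642
Series availability: 0.996868 × 0.998642 = 0.9955

0.9955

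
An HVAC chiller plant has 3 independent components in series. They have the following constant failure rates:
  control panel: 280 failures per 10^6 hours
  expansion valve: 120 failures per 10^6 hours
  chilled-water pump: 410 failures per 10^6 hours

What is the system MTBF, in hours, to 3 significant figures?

1230

Series of exponential components: λ_sys = Σ λ_i
λ_sys = 0.00028 + 0.00012 + 0.00041 = 8.1000e-04 /h
MTBF = 1 / λ_sys = 1230 h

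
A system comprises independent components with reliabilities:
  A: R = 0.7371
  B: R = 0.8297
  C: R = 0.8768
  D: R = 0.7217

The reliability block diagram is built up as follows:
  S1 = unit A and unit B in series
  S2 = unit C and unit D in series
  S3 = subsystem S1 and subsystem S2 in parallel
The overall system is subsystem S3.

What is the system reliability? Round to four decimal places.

Series (A and B): 0.737100 × 0.829700 = 0.611572
Series (C and D): 0.876800 × 0.721700 = 0.632787
Parallel ([0.611572] and [0.632787]): 1 − (1 − 0.611572)(1 − 0.632787) = 0.8574

0.8574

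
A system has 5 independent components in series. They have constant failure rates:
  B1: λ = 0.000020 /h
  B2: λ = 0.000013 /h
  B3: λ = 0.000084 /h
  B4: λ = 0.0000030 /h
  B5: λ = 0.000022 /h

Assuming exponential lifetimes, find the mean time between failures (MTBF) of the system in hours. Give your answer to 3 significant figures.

7040

Series of exponential components: λ_sys = Σ λ_i
λ_sys = 0.000020 + 0.000013 + 0.000084 + 0.0000030 + 0.000022 = 1.4200e-04 /h
MTBF = 1 / λ_sys = 7040 h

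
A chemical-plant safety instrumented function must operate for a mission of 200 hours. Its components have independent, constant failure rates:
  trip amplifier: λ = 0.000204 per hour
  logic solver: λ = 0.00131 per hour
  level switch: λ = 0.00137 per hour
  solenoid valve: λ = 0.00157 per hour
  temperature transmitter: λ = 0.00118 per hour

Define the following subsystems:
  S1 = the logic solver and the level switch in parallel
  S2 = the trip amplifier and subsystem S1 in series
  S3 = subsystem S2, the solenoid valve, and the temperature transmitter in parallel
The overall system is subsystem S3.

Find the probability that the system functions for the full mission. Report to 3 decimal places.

0.995

R(trip amplifier) = exp(−0.000204 × 200) = 0.96002
R(logic solver) = exp(−0.00131 × 200) = 0.76951
R(level switch) = exp(−0.00137 × 200) = 0.76033
R(solenoid valve) = exp(−0.00157 × 200) = 0.73052
R(temperature transmitter) = exp(−0.00118 × 200) = 0.78978
Parallel (logic solver and level switch): 1 − (1 − 0.76951)(1 − 0.76033) = 0.94476
Series (trip amplifier and [0.94476]): 0.96002 × 0.94476 = 0.90699
Parallel ([0.90699], solenoid valve, and temperature transmitter): 1 − (1 − 0.90699)(1 − 0.73052)(1 − 0.78978) = 0.995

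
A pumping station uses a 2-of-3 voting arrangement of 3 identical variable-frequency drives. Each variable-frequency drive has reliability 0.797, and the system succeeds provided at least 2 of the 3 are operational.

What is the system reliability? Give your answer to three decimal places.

R = Σ_{i=2}^{3} C(3,i) p^i (1−p)^{3−i} with p = 0.797
C(3,2)·0.797^2·0.203^1 = 0.38684
C(3,3)·0.797^3·0.203^0 = 0.50626
Sum = 0.893

0.893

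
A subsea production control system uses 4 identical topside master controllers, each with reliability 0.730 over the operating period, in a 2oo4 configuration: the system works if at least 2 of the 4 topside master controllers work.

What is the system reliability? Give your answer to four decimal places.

0.9372

R = Σ_{i=2}^{4} C(4,i) p^i (1−p)^{4−i} with p = 0.730
C(4,2)·0.730^2·0.270^2 = 0.233090
C(4,3)·0.730^3·0.270^1 = 0.420138
C(4,4)·0.730^4·0.270^0 = 0.283982
Sum = 0.9372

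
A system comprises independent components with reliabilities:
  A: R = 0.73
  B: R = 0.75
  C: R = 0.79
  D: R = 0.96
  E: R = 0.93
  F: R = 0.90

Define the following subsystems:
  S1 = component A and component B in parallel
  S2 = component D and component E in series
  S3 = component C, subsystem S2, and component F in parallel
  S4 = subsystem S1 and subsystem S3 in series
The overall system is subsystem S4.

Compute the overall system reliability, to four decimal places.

Parallel (A and B): 1 − (1 − 0.730000)(1 − 0.750000) = 0.932500
Series (D and E): 0.960000 × 0.930000 = 0.892800
Parallel (C, [0.892800], and F): 1 − (1 − 0.790000)(1 − 0.892800)(1 − 0.900000) = 0.997749
Series ([0.932500] and [0.997749]): 0.932500 × 0.997749 = 0.9304

0.9304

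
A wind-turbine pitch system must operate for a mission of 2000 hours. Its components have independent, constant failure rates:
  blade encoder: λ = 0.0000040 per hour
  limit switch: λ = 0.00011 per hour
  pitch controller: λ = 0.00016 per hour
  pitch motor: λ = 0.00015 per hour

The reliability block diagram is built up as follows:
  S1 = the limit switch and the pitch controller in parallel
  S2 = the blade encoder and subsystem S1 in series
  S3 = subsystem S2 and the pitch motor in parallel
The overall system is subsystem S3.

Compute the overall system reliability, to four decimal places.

R(blade encoder) = exp(−0.0000040 × 2000) = 0.992032
R(limit switch) = exp(−0.00011 × 2000) = 0.802519
R(pitch controller) = exp(−0.00016 × 2000) = 0.726149
R(pitch motor) = exp(−0.00015 × 2000) = 0.740818
Parallel (limit switch and pitch controller): 1 − (1 − 0.802519)(1 − 0.726149) = 0.945920
Series (blade encoder and [0.945920]): 0.992032 × 0.945920 = 0.938383
Parallel ([0.938383] and pitch motor): 1 − (1 − 0.938383)(1 − 0.740818) = 0.9840

0.9840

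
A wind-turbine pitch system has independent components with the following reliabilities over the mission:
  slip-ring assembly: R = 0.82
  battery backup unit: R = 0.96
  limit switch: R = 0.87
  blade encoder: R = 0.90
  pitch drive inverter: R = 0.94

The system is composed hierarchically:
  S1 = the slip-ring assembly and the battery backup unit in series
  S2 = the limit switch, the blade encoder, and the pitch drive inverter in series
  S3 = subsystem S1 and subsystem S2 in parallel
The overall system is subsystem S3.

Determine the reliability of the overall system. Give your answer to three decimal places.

0.944

Series (slip-ring assembly and battery backup unit): 0.82000 × 0.96000 = 0.78720
Series (limit switch, blade encoder, and pitch drive inverter): 0.87000 × 0.90000 × 0.94000 = 0.73602
Parallel ([0.78720] and [0.73602]): 1 − (1 − 0.78720)(1 − 0.73602) = 0.944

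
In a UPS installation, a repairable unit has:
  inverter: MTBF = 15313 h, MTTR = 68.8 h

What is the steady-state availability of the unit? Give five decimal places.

A(inverter) = MTBF/(MTBF+MTTR) = 15313/(15313+68.8) = 0.99553

0.99553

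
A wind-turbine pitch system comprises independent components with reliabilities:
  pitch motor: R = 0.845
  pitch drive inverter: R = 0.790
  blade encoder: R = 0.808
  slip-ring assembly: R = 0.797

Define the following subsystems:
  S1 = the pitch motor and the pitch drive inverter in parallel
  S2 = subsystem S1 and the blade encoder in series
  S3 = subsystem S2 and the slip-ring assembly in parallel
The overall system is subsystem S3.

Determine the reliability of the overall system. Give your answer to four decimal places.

Parallel (pitch motor and pitch drive inverter): 1 − (1 − 0.845000)(1 − 0.790000) = 0.967450
Series ([0.967450] and blade encoder): 0.967450 × 0.808000 = 0.781700
Parallel ([0.781700] and slip-ring assembly): 1 − (1 − 0.781700)(1 − 0.797000) = 0.9557

0.9557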